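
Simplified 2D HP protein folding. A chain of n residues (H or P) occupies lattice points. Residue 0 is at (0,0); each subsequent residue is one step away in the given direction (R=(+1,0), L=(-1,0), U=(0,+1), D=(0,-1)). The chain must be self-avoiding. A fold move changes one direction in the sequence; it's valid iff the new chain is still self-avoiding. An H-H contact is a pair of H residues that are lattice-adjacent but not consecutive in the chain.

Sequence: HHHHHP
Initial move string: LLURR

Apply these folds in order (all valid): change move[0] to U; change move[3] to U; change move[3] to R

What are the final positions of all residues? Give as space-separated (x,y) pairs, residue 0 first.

Answer: (0,0) (0,1) (-1,1) (-1,2) (0,2) (1,2)

Derivation:
Initial moves: LLURR
Fold: move[0]->U => ULURR (positions: [(0, 0), (0, 1), (-1, 1), (-1, 2), (0, 2), (1, 2)])
Fold: move[3]->U => ULUUR (positions: [(0, 0), (0, 1), (-1, 1), (-1, 2), (-1, 3), (0, 3)])
Fold: move[3]->R => ULURR (positions: [(0, 0), (0, 1), (-1, 1), (-1, 2), (0, 2), (1, 2)])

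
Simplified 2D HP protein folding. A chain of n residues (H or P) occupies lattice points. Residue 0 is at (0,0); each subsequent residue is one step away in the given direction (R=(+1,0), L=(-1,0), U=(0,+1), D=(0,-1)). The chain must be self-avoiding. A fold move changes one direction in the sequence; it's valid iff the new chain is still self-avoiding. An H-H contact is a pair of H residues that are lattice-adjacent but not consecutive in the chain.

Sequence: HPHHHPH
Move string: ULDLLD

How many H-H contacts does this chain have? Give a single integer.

Positions: [(0, 0), (0, 1), (-1, 1), (-1, 0), (-2, 0), (-3, 0), (-3, -1)]
H-H contact: residue 0 @(0,0) - residue 3 @(-1, 0)

Answer: 1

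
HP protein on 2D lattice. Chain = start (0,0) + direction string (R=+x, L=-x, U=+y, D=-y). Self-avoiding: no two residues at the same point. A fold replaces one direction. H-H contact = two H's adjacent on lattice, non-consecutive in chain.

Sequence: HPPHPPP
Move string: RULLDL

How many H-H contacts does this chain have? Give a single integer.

Positions: [(0, 0), (1, 0), (1, 1), (0, 1), (-1, 1), (-1, 0), (-2, 0)]
H-H contact: residue 0 @(0,0) - residue 3 @(0, 1)

Answer: 1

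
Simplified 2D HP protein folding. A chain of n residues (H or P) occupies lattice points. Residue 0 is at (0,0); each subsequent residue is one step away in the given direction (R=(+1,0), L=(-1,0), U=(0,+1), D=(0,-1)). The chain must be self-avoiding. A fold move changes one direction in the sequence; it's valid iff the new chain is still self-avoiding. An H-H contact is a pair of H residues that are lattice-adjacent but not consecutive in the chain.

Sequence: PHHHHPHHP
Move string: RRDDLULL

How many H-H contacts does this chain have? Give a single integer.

Answer: 2

Derivation:
Positions: [(0, 0), (1, 0), (2, 0), (2, -1), (2, -2), (1, -2), (1, -1), (0, -1), (-1, -1)]
H-H contact: residue 1 @(1,0) - residue 6 @(1, -1)
H-H contact: residue 3 @(2,-1) - residue 6 @(1, -1)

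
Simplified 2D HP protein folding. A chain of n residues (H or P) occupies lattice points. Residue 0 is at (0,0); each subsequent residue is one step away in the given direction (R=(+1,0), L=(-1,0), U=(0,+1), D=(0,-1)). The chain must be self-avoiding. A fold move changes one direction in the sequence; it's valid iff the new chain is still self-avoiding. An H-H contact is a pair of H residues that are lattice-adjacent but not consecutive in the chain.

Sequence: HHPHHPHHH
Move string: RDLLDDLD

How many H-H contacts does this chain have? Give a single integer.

Answer: 1

Derivation:
Positions: [(0, 0), (1, 0), (1, -1), (0, -1), (-1, -1), (-1, -2), (-1, -3), (-2, -3), (-2, -4)]
H-H contact: residue 0 @(0,0) - residue 3 @(0, -1)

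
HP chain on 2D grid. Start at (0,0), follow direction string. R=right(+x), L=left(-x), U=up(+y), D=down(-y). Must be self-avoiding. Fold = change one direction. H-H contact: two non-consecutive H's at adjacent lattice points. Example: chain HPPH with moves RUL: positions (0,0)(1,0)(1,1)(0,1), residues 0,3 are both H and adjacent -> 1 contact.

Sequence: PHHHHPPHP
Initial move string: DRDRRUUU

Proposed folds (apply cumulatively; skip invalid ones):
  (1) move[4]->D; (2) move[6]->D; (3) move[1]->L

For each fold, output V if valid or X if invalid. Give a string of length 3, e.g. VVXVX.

Answer: XXV

Derivation:
Initial: DRDRRUUU -> [(0, 0), (0, -1), (1, -1), (1, -2), (2, -2), (3, -2), (3, -1), (3, 0), (3, 1)]
Fold 1: move[4]->D => DRDRDUUU INVALID (collision), skipped
Fold 2: move[6]->D => DRDRRUDU INVALID (collision), skipped
Fold 3: move[1]->L => DLDRRUUU VALID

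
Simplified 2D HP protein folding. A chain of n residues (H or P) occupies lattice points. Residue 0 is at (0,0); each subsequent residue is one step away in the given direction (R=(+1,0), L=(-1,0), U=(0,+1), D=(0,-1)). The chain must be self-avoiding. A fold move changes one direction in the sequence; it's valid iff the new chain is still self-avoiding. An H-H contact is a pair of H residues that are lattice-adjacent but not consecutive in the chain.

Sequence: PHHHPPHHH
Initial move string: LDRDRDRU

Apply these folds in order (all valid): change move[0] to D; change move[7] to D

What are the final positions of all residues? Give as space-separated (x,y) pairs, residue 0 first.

Answer: (0,0) (0,-1) (0,-2) (1,-2) (1,-3) (2,-3) (2,-4) (3,-4) (3,-5)

Derivation:
Initial moves: LDRDRDRU
Fold: move[0]->D => DDRDRDRU (positions: [(0, 0), (0, -1), (0, -2), (1, -2), (1, -3), (2, -3), (2, -4), (3, -4), (3, -3)])
Fold: move[7]->D => DDRDRDRD (positions: [(0, 0), (0, -1), (0, -2), (1, -2), (1, -3), (2, -3), (2, -4), (3, -4), (3, -5)])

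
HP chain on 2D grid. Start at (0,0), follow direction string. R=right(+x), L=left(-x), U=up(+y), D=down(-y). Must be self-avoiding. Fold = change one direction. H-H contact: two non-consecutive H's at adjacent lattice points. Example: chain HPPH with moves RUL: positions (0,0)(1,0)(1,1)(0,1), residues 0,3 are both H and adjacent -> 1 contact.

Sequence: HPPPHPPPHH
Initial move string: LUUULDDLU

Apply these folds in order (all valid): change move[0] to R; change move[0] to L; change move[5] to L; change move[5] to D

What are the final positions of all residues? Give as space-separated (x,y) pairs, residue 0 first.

Answer: (0,0) (-1,0) (-1,1) (-1,2) (-1,3) (-2,3) (-2,2) (-2,1) (-3,1) (-3,2)

Derivation:
Initial moves: LUUULDDLU
Fold: move[0]->R => RUUULDDLU (positions: [(0, 0), (1, 0), (1, 1), (1, 2), (1, 3), (0, 3), (0, 2), (0, 1), (-1, 1), (-1, 2)])
Fold: move[0]->L => LUUULDDLU (positions: [(0, 0), (-1, 0), (-1, 1), (-1, 2), (-1, 3), (-2, 3), (-2, 2), (-2, 1), (-3, 1), (-3, 2)])
Fold: move[5]->L => LUUULLDLU (positions: [(0, 0), (-1, 0), (-1, 1), (-1, 2), (-1, 3), (-2, 3), (-3, 3), (-3, 2), (-4, 2), (-4, 3)])
Fold: move[5]->D => LUUULDDLU (positions: [(0, 0), (-1, 0), (-1, 1), (-1, 2), (-1, 3), (-2, 3), (-2, 2), (-2, 1), (-3, 1), (-3, 2)])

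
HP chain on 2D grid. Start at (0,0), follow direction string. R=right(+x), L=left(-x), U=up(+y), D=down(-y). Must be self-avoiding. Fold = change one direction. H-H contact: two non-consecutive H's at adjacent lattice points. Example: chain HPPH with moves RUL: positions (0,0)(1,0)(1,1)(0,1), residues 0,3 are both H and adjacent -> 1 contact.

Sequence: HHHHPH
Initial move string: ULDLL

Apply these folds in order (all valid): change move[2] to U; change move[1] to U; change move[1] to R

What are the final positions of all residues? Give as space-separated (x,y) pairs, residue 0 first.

Answer: (0,0) (0,1) (1,1) (1,2) (0,2) (-1,2)

Derivation:
Initial moves: ULDLL
Fold: move[2]->U => ULULL (positions: [(0, 0), (0, 1), (-1, 1), (-1, 2), (-2, 2), (-3, 2)])
Fold: move[1]->U => UUULL (positions: [(0, 0), (0, 1), (0, 2), (0, 3), (-1, 3), (-2, 3)])
Fold: move[1]->R => URULL (positions: [(0, 0), (0, 1), (1, 1), (1, 2), (0, 2), (-1, 2)])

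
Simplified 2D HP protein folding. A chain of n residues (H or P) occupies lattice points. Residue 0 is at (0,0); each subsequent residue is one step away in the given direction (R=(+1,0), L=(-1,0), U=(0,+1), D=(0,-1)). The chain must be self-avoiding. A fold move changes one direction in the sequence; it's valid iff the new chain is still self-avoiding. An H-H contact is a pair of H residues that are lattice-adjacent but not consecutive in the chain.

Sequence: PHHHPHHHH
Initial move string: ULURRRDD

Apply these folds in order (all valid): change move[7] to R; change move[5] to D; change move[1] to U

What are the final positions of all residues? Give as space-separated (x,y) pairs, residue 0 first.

Initial moves: ULURRRDD
Fold: move[7]->R => ULURRRDR (positions: [(0, 0), (0, 1), (-1, 1), (-1, 2), (0, 2), (1, 2), (2, 2), (2, 1), (3, 1)])
Fold: move[5]->D => ULURRDDR (positions: [(0, 0), (0, 1), (-1, 1), (-1, 2), (0, 2), (1, 2), (1, 1), (1, 0), (2, 0)])
Fold: move[1]->U => UUURRDDR (positions: [(0, 0), (0, 1), (0, 2), (0, 3), (1, 3), (2, 3), (2, 2), (2, 1), (3, 1)])

Answer: (0,0) (0,1) (0,2) (0,3) (1,3) (2,3) (2,2) (2,1) (3,1)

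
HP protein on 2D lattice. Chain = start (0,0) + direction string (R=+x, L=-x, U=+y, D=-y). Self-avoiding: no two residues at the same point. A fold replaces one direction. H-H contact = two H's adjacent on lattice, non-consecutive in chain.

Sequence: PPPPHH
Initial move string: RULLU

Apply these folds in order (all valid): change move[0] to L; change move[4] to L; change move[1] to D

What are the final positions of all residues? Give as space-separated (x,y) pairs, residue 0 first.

Answer: (0,0) (-1,0) (-1,-1) (-2,-1) (-3,-1) (-4,-1)

Derivation:
Initial moves: RULLU
Fold: move[0]->L => LULLU (positions: [(0, 0), (-1, 0), (-1, 1), (-2, 1), (-3, 1), (-3, 2)])
Fold: move[4]->L => LULLL (positions: [(0, 0), (-1, 0), (-1, 1), (-2, 1), (-3, 1), (-4, 1)])
Fold: move[1]->D => LDLLL (positions: [(0, 0), (-1, 0), (-1, -1), (-2, -1), (-3, -1), (-4, -1)])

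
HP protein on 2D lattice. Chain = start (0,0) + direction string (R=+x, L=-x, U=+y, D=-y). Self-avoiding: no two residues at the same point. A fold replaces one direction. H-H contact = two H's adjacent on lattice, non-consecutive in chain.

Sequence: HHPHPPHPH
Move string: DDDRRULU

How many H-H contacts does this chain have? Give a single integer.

Positions: [(0, 0), (0, -1), (0, -2), (0, -3), (1, -3), (2, -3), (2, -2), (1, -2), (1, -1)]
H-H contact: residue 1 @(0,-1) - residue 8 @(1, -1)

Answer: 1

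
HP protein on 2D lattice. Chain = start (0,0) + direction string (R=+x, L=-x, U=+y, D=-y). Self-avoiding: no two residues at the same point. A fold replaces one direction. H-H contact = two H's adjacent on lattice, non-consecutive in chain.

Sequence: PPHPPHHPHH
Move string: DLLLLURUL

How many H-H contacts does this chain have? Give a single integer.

Positions: [(0, 0), (0, -1), (-1, -1), (-2, -1), (-3, -1), (-4, -1), (-4, 0), (-3, 0), (-3, 1), (-4, 1)]
H-H contact: residue 6 @(-4,0) - residue 9 @(-4, 1)

Answer: 1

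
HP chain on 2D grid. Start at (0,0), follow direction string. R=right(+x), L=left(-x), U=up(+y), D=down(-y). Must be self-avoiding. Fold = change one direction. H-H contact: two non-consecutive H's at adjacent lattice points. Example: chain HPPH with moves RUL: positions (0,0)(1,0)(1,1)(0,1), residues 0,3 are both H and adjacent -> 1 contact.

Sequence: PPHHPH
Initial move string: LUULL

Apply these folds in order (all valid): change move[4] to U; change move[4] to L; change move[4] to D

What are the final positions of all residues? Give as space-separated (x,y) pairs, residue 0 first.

Answer: (0,0) (-1,0) (-1,1) (-1,2) (-2,2) (-2,1)

Derivation:
Initial moves: LUULL
Fold: move[4]->U => LUULU (positions: [(0, 0), (-1, 0), (-1, 1), (-1, 2), (-2, 2), (-2, 3)])
Fold: move[4]->L => LUULL (positions: [(0, 0), (-1, 0), (-1, 1), (-1, 2), (-2, 2), (-3, 2)])
Fold: move[4]->D => LUULD (positions: [(0, 0), (-1, 0), (-1, 1), (-1, 2), (-2, 2), (-2, 1)])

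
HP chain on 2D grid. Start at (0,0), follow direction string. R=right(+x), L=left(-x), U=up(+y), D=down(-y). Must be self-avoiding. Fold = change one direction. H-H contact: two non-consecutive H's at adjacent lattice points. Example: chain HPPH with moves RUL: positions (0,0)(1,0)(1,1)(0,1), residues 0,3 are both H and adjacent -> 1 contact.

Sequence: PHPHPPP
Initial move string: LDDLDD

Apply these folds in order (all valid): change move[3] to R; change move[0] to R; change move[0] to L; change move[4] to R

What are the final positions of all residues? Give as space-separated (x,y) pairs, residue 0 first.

Answer: (0,0) (-1,0) (-1,-1) (-1,-2) (0,-2) (1,-2) (1,-3)

Derivation:
Initial moves: LDDLDD
Fold: move[3]->R => LDDRDD (positions: [(0, 0), (-1, 0), (-1, -1), (-1, -2), (0, -2), (0, -3), (0, -4)])
Fold: move[0]->R => RDDRDD (positions: [(0, 0), (1, 0), (1, -1), (1, -2), (2, -2), (2, -3), (2, -4)])
Fold: move[0]->L => LDDRDD (positions: [(0, 0), (-1, 0), (-1, -1), (-1, -2), (0, -2), (0, -3), (0, -4)])
Fold: move[4]->R => LDDRRD (positions: [(0, 0), (-1, 0), (-1, -1), (-1, -2), (0, -2), (1, -2), (1, -3)])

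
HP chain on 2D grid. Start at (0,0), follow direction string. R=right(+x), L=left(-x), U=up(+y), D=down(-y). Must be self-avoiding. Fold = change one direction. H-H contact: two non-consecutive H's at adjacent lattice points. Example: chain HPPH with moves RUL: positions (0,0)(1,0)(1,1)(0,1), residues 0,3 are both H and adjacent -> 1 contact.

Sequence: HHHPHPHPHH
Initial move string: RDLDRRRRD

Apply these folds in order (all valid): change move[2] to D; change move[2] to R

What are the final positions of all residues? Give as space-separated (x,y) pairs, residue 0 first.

Initial moves: RDLDRRRRD
Fold: move[2]->D => RDDDRRRRD (positions: [(0, 0), (1, 0), (1, -1), (1, -2), (1, -3), (2, -3), (3, -3), (4, -3), (5, -3), (5, -4)])
Fold: move[2]->R => RDRDRRRRD (positions: [(0, 0), (1, 0), (1, -1), (2, -1), (2, -2), (3, -2), (4, -2), (5, -2), (6, -2), (6, -3)])

Answer: (0,0) (1,0) (1,-1) (2,-1) (2,-2) (3,-2) (4,-2) (5,-2) (6,-2) (6,-3)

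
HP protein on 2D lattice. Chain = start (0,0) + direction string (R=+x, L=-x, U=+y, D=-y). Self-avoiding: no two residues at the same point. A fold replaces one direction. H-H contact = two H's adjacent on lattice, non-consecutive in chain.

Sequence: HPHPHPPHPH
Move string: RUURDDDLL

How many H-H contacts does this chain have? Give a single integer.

Answer: 1

Derivation:
Positions: [(0, 0), (1, 0), (1, 1), (1, 2), (2, 2), (2, 1), (2, 0), (2, -1), (1, -1), (0, -1)]
H-H contact: residue 0 @(0,0) - residue 9 @(0, -1)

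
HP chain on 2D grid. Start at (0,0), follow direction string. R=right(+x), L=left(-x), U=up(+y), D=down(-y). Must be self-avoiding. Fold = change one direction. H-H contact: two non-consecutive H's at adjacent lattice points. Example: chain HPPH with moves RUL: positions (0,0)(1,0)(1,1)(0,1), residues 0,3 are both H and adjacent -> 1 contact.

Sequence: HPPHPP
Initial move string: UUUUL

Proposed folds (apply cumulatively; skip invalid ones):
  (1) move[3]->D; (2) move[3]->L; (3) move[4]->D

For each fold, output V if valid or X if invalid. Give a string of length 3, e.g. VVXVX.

Initial: UUUUL -> [(0, 0), (0, 1), (0, 2), (0, 3), (0, 4), (-1, 4)]
Fold 1: move[3]->D => UUUDL INVALID (collision), skipped
Fold 2: move[3]->L => UUULL VALID
Fold 3: move[4]->D => UUULD VALID

Answer: XVV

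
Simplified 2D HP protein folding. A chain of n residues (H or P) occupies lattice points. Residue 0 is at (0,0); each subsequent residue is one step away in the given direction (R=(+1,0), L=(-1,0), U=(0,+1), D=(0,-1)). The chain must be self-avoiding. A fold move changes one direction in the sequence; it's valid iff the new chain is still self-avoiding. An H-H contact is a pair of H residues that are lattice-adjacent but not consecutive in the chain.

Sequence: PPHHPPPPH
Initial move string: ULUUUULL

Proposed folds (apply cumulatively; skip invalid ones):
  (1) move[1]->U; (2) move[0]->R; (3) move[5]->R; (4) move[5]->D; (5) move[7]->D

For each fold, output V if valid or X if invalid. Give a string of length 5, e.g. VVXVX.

Answer: VVXXV

Derivation:
Initial: ULUUUULL -> [(0, 0), (0, 1), (-1, 1), (-1, 2), (-1, 3), (-1, 4), (-1, 5), (-2, 5), (-3, 5)]
Fold 1: move[1]->U => UUUUUULL VALID
Fold 2: move[0]->R => RUUUUULL VALID
Fold 3: move[5]->R => RUUUURLL INVALID (collision), skipped
Fold 4: move[5]->D => RUUUUDLL INVALID (collision), skipped
Fold 5: move[7]->D => RUUUUULD VALID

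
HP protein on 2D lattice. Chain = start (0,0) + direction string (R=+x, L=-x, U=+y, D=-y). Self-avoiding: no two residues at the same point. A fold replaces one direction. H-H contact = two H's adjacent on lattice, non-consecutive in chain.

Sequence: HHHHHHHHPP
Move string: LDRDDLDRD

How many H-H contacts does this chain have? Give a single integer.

Positions: [(0, 0), (-1, 0), (-1, -1), (0, -1), (0, -2), (0, -3), (-1, -3), (-1, -4), (0, -4), (0, -5)]
H-H contact: residue 0 @(0,0) - residue 3 @(0, -1)

Answer: 1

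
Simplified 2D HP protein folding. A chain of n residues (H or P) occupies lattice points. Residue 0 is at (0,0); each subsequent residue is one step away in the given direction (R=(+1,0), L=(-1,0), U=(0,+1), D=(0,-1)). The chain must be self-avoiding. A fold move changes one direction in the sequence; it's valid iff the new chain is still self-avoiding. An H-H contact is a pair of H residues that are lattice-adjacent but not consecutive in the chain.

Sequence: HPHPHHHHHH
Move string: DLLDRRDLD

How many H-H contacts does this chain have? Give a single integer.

Answer: 2

Derivation:
Positions: [(0, 0), (0, -1), (-1, -1), (-2, -1), (-2, -2), (-1, -2), (0, -2), (0, -3), (-1, -3), (-1, -4)]
H-H contact: residue 2 @(-1,-1) - residue 5 @(-1, -2)
H-H contact: residue 5 @(-1,-2) - residue 8 @(-1, -3)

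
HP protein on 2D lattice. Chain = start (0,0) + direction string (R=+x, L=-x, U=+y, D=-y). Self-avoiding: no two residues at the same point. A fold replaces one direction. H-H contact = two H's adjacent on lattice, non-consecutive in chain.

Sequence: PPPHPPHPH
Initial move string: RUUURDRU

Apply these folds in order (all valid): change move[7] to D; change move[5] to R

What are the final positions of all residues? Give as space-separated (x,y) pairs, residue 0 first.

Answer: (0,0) (1,0) (1,1) (1,2) (1,3) (2,3) (3,3) (4,3) (4,2)

Derivation:
Initial moves: RUUURDRU
Fold: move[7]->D => RUUURDRD (positions: [(0, 0), (1, 0), (1, 1), (1, 2), (1, 3), (2, 3), (2, 2), (3, 2), (3, 1)])
Fold: move[5]->R => RUUURRRD (positions: [(0, 0), (1, 0), (1, 1), (1, 2), (1, 3), (2, 3), (3, 3), (4, 3), (4, 2)])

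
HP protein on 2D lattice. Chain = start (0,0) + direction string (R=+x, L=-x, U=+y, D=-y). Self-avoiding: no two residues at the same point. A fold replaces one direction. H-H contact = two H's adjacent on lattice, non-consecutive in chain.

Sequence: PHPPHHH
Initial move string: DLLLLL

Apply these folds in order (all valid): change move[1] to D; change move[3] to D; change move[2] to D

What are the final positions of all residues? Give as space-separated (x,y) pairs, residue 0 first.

Answer: (0,0) (0,-1) (0,-2) (0,-3) (0,-4) (-1,-4) (-2,-4)

Derivation:
Initial moves: DLLLLL
Fold: move[1]->D => DDLLLL (positions: [(0, 0), (0, -1), (0, -2), (-1, -2), (-2, -2), (-3, -2), (-4, -2)])
Fold: move[3]->D => DDLDLL (positions: [(0, 0), (0, -1), (0, -2), (-1, -2), (-1, -3), (-2, -3), (-3, -3)])
Fold: move[2]->D => DDDDLL (positions: [(0, 0), (0, -1), (0, -2), (0, -3), (0, -4), (-1, -4), (-2, -4)])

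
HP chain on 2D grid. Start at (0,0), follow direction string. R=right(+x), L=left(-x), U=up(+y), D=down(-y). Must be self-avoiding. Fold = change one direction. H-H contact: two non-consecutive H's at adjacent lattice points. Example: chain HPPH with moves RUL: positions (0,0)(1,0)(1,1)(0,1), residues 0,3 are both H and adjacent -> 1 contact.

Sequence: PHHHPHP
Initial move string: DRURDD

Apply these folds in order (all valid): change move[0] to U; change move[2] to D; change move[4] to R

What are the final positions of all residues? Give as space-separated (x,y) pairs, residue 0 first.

Initial moves: DRURDD
Fold: move[0]->U => URURDD (positions: [(0, 0), (0, 1), (1, 1), (1, 2), (2, 2), (2, 1), (2, 0)])
Fold: move[2]->D => URDRDD (positions: [(0, 0), (0, 1), (1, 1), (1, 0), (2, 0), (2, -1), (2, -2)])
Fold: move[4]->R => URDRRD (positions: [(0, 0), (0, 1), (1, 1), (1, 0), (2, 0), (3, 0), (3, -1)])

Answer: (0,0) (0,1) (1,1) (1,0) (2,0) (3,0) (3,-1)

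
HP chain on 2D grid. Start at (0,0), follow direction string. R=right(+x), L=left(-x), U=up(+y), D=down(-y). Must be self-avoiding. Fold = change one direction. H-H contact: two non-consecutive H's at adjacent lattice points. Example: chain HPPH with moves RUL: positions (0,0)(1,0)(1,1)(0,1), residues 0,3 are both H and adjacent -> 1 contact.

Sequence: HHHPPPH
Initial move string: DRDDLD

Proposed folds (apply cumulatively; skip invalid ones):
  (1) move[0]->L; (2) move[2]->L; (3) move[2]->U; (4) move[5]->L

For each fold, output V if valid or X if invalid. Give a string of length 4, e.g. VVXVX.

Answer: XXXV

Derivation:
Initial: DRDDLD -> [(0, 0), (0, -1), (1, -1), (1, -2), (1, -3), (0, -3), (0, -4)]
Fold 1: move[0]->L => LRDDLD INVALID (collision), skipped
Fold 2: move[2]->L => DRLDLD INVALID (collision), skipped
Fold 3: move[2]->U => DRUDLD INVALID (collision), skipped
Fold 4: move[5]->L => DRDDLL VALID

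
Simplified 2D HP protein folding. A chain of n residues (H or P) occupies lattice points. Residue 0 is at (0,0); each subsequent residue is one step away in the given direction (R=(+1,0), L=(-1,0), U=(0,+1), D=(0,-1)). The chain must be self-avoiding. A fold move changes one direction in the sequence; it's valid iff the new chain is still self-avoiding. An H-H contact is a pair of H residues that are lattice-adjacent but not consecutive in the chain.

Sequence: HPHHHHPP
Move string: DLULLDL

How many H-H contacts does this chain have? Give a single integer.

Answer: 1

Derivation:
Positions: [(0, 0), (0, -1), (-1, -1), (-1, 0), (-2, 0), (-3, 0), (-3, -1), (-4, -1)]
H-H contact: residue 0 @(0,0) - residue 3 @(-1, 0)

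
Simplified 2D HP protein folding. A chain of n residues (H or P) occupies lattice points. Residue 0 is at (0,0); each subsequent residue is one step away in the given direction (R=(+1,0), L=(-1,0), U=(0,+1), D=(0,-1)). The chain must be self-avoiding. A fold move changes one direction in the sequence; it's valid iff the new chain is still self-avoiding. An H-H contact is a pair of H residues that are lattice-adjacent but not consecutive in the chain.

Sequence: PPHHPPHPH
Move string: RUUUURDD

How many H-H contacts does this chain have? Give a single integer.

Answer: 1

Derivation:
Positions: [(0, 0), (1, 0), (1, 1), (1, 2), (1, 3), (1, 4), (2, 4), (2, 3), (2, 2)]
H-H contact: residue 3 @(1,2) - residue 8 @(2, 2)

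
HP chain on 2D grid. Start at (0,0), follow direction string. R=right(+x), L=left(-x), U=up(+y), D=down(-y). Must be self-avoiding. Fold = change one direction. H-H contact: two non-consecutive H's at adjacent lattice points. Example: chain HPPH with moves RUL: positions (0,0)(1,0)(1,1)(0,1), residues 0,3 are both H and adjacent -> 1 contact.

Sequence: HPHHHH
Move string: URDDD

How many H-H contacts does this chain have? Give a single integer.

Answer: 1

Derivation:
Positions: [(0, 0), (0, 1), (1, 1), (1, 0), (1, -1), (1, -2)]
H-H contact: residue 0 @(0,0) - residue 3 @(1, 0)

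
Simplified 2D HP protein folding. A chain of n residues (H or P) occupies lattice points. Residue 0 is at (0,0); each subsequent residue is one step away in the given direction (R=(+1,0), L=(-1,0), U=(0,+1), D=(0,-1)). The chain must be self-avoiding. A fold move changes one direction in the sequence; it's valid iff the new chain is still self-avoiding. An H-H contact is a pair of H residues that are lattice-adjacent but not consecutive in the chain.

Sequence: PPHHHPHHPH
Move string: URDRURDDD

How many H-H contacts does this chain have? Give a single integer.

Positions: [(0, 0), (0, 1), (1, 1), (1, 0), (2, 0), (2, 1), (3, 1), (3, 0), (3, -1), (3, -2)]
H-H contact: residue 4 @(2,0) - residue 7 @(3, 0)

Answer: 1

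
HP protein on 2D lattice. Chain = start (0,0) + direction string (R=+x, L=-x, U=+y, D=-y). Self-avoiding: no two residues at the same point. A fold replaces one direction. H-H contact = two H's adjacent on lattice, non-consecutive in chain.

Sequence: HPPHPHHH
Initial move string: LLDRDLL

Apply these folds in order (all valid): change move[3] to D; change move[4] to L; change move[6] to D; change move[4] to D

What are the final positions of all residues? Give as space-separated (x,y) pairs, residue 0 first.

Answer: (0,0) (-1,0) (-2,0) (-2,-1) (-2,-2) (-2,-3) (-3,-3) (-3,-4)

Derivation:
Initial moves: LLDRDLL
Fold: move[3]->D => LLDDDLL (positions: [(0, 0), (-1, 0), (-2, 0), (-2, -1), (-2, -2), (-2, -3), (-3, -3), (-4, -3)])
Fold: move[4]->L => LLDDLLL (positions: [(0, 0), (-1, 0), (-2, 0), (-2, -1), (-2, -2), (-3, -2), (-4, -2), (-5, -2)])
Fold: move[6]->D => LLDDLLD (positions: [(0, 0), (-1, 0), (-2, 0), (-2, -1), (-2, -2), (-3, -2), (-4, -2), (-4, -3)])
Fold: move[4]->D => LLDDDLD (positions: [(0, 0), (-1, 0), (-2, 0), (-2, -1), (-2, -2), (-2, -3), (-3, -3), (-3, -4)])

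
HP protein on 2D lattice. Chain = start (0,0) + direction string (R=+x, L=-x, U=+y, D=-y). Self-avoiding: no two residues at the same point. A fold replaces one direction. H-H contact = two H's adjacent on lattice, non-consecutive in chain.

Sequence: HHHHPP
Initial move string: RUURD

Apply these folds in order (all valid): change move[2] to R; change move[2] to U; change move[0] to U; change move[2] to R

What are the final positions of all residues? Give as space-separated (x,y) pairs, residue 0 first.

Initial moves: RUURD
Fold: move[2]->R => RURRD (positions: [(0, 0), (1, 0), (1, 1), (2, 1), (3, 1), (3, 0)])
Fold: move[2]->U => RUURD (positions: [(0, 0), (1, 0), (1, 1), (1, 2), (2, 2), (2, 1)])
Fold: move[0]->U => UUURD (positions: [(0, 0), (0, 1), (0, 2), (0, 3), (1, 3), (1, 2)])
Fold: move[2]->R => UURRD (positions: [(0, 0), (0, 1), (0, 2), (1, 2), (2, 2), (2, 1)])

Answer: (0,0) (0,1) (0,2) (1,2) (2,2) (2,1)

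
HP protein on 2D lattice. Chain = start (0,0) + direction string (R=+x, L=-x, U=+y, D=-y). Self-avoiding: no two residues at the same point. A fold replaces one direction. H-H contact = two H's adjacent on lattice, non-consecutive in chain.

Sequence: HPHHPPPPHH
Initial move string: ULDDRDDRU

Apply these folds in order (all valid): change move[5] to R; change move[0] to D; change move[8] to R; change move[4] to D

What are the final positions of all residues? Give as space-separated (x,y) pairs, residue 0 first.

Initial moves: ULDDRDDRU
Fold: move[5]->R => ULDDRRDRU (positions: [(0, 0), (0, 1), (-1, 1), (-1, 0), (-1, -1), (0, -1), (1, -1), (1, -2), (2, -2), (2, -1)])
Fold: move[0]->D => DLDDRRDRU (positions: [(0, 0), (0, -1), (-1, -1), (-1, -2), (-1, -3), (0, -3), (1, -3), (1, -4), (2, -4), (2, -3)])
Fold: move[8]->R => DLDDRRDRR (positions: [(0, 0), (0, -1), (-1, -1), (-1, -2), (-1, -3), (0, -3), (1, -3), (1, -4), (2, -4), (3, -4)])
Fold: move[4]->D => DLDDDRDRR (positions: [(0, 0), (0, -1), (-1, -1), (-1, -2), (-1, -3), (-1, -4), (0, -4), (0, -5), (1, -5), (2, -5)])

Answer: (0,0) (0,-1) (-1,-1) (-1,-2) (-1,-3) (-1,-4) (0,-4) (0,-5) (1,-5) (2,-5)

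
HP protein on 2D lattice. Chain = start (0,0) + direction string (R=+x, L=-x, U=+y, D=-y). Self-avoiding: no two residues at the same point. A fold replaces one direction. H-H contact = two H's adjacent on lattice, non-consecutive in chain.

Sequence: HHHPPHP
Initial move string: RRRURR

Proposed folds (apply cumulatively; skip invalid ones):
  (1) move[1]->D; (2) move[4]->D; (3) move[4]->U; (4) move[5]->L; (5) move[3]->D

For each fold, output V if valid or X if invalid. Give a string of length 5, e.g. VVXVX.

Answer: VXVVX

Derivation:
Initial: RRRURR -> [(0, 0), (1, 0), (2, 0), (3, 0), (3, 1), (4, 1), (5, 1)]
Fold 1: move[1]->D => RDRURR VALID
Fold 2: move[4]->D => RDRUDR INVALID (collision), skipped
Fold 3: move[4]->U => RDRUUR VALID
Fold 4: move[5]->L => RDRUUL VALID
Fold 5: move[3]->D => RDRDUL INVALID (collision), skipped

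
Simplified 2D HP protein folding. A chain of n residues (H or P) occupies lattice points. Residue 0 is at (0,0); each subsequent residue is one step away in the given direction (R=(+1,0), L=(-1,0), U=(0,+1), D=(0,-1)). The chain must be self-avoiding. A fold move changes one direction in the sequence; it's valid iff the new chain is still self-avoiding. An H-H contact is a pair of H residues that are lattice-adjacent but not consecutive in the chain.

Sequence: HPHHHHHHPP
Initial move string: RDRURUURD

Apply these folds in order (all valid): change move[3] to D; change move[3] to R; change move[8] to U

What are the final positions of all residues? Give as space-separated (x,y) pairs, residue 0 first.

Answer: (0,0) (1,0) (1,-1) (2,-1) (3,-1) (4,-1) (4,0) (4,1) (5,1) (5,2)

Derivation:
Initial moves: RDRURUURD
Fold: move[3]->D => RDRDRUURD (positions: [(0, 0), (1, 0), (1, -1), (2, -1), (2, -2), (3, -2), (3, -1), (3, 0), (4, 0), (4, -1)])
Fold: move[3]->R => RDRRRUURD (positions: [(0, 0), (1, 0), (1, -1), (2, -1), (3, -1), (4, -1), (4, 0), (4, 1), (5, 1), (5, 0)])
Fold: move[8]->U => RDRRRUURU (positions: [(0, 0), (1, 0), (1, -1), (2, -1), (3, -1), (4, -1), (4, 0), (4, 1), (5, 1), (5, 2)])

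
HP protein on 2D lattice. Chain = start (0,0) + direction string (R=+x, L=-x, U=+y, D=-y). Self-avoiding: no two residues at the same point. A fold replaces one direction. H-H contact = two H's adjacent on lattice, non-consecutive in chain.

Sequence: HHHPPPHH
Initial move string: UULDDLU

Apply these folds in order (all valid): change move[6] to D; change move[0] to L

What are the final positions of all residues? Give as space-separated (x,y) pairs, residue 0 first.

Initial moves: UULDDLU
Fold: move[6]->D => UULDDLD (positions: [(0, 0), (0, 1), (0, 2), (-1, 2), (-1, 1), (-1, 0), (-2, 0), (-2, -1)])
Fold: move[0]->L => LULDDLD (positions: [(0, 0), (-1, 0), (-1, 1), (-2, 1), (-2, 0), (-2, -1), (-3, -1), (-3, -2)])

Answer: (0,0) (-1,0) (-1,1) (-2,1) (-2,0) (-2,-1) (-3,-1) (-3,-2)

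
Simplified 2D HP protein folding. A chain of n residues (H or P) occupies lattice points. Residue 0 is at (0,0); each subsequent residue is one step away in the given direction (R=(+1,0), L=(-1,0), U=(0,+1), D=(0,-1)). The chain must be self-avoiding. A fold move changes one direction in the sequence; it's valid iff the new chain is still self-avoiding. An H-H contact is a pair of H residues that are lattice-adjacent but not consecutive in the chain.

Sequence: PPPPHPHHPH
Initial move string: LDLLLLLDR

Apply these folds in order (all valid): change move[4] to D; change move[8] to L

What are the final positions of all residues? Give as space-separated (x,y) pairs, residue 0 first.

Answer: (0,0) (-1,0) (-1,-1) (-2,-1) (-3,-1) (-3,-2) (-4,-2) (-5,-2) (-5,-3) (-6,-3)

Derivation:
Initial moves: LDLLLLLDR
Fold: move[4]->D => LDLLDLLDR (positions: [(0, 0), (-1, 0), (-1, -1), (-2, -1), (-3, -1), (-3, -2), (-4, -2), (-5, -2), (-5, -3), (-4, -3)])
Fold: move[8]->L => LDLLDLLDL (positions: [(0, 0), (-1, 0), (-1, -1), (-2, -1), (-3, -1), (-3, -2), (-4, -2), (-5, -2), (-5, -3), (-6, -3)])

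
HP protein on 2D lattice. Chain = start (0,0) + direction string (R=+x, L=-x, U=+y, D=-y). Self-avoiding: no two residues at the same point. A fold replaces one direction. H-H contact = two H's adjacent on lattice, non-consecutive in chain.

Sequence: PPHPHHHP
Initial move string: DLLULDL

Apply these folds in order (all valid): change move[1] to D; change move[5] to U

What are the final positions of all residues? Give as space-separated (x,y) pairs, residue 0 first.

Answer: (0,0) (0,-1) (0,-2) (-1,-2) (-1,-1) (-2,-1) (-2,0) (-3,0)

Derivation:
Initial moves: DLLULDL
Fold: move[1]->D => DDLULDL (positions: [(0, 0), (0, -1), (0, -2), (-1, -2), (-1, -1), (-2, -1), (-2, -2), (-3, -2)])
Fold: move[5]->U => DDLULUL (positions: [(0, 0), (0, -1), (0, -2), (-1, -2), (-1, -1), (-2, -1), (-2, 0), (-3, 0)])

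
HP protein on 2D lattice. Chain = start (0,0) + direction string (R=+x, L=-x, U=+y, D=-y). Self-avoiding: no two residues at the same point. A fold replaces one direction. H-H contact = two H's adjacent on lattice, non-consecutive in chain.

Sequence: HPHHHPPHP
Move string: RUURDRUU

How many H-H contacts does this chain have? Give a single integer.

Answer: 1

Derivation:
Positions: [(0, 0), (1, 0), (1, 1), (1, 2), (2, 2), (2, 1), (3, 1), (3, 2), (3, 3)]
H-H contact: residue 4 @(2,2) - residue 7 @(3, 2)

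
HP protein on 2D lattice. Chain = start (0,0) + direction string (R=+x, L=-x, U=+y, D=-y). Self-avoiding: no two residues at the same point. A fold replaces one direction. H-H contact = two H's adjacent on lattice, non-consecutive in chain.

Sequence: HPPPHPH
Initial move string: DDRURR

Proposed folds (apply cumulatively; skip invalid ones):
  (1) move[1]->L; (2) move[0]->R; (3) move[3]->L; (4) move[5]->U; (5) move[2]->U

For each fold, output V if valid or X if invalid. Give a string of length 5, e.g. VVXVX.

Initial: DDRURR -> [(0, 0), (0, -1), (0, -2), (1, -2), (1, -1), (2, -1), (3, -1)]
Fold 1: move[1]->L => DLRURR INVALID (collision), skipped
Fold 2: move[0]->R => RDRURR VALID
Fold 3: move[3]->L => RDRLRR INVALID (collision), skipped
Fold 4: move[5]->U => RDRURU VALID
Fold 5: move[2]->U => RDUURU INVALID (collision), skipped

Answer: XVXVX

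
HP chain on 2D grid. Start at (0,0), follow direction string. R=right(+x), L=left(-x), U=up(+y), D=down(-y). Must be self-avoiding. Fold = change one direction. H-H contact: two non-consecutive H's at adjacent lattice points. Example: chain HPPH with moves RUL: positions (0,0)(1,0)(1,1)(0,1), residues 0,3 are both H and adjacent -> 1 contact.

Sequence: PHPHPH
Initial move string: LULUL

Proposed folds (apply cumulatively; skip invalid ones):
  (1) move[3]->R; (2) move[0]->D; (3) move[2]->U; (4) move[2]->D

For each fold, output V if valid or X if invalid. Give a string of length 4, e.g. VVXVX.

Answer: XXVX

Derivation:
Initial: LULUL -> [(0, 0), (-1, 0), (-1, 1), (-2, 1), (-2, 2), (-3, 2)]
Fold 1: move[3]->R => LULRL INVALID (collision), skipped
Fold 2: move[0]->D => DULUL INVALID (collision), skipped
Fold 3: move[2]->U => LUUUL VALID
Fold 4: move[2]->D => LUDUL INVALID (collision), skipped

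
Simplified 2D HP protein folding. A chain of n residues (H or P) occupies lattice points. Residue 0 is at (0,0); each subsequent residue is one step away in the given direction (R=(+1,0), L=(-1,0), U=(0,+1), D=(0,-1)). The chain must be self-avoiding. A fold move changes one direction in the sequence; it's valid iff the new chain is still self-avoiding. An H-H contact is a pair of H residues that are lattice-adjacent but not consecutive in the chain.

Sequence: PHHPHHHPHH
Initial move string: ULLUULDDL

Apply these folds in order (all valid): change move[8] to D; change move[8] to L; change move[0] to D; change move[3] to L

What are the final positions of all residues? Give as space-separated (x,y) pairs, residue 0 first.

Initial moves: ULLUULDDL
Fold: move[8]->D => ULLUULDDD (positions: [(0, 0), (0, 1), (-1, 1), (-2, 1), (-2, 2), (-2, 3), (-3, 3), (-3, 2), (-3, 1), (-3, 0)])
Fold: move[8]->L => ULLUULDDL (positions: [(0, 0), (0, 1), (-1, 1), (-2, 1), (-2, 2), (-2, 3), (-3, 3), (-3, 2), (-3, 1), (-4, 1)])
Fold: move[0]->D => DLLUULDDL (positions: [(0, 0), (0, -1), (-1, -1), (-2, -1), (-2, 0), (-2, 1), (-3, 1), (-3, 0), (-3, -1), (-4, -1)])
Fold: move[3]->L => DLLLULDDL (positions: [(0, 0), (0, -1), (-1, -1), (-2, -1), (-3, -1), (-3, 0), (-4, 0), (-4, -1), (-4, -2), (-5, -2)])

Answer: (0,0) (0,-1) (-1,-1) (-2,-1) (-3,-1) (-3,0) (-4,0) (-4,-1) (-4,-2) (-5,-2)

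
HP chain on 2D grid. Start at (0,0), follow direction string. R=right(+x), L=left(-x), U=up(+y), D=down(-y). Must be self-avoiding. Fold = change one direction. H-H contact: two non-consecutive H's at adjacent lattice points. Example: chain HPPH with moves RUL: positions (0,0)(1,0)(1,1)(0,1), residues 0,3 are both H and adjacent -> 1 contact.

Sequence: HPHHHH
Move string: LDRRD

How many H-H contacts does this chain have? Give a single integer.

Positions: [(0, 0), (-1, 0), (-1, -1), (0, -1), (1, -1), (1, -2)]
H-H contact: residue 0 @(0,0) - residue 3 @(0, -1)

Answer: 1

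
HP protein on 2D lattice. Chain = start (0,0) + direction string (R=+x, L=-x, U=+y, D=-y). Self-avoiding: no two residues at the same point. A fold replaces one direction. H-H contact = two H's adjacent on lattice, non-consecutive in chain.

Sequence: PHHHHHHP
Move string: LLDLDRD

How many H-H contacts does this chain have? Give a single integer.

Positions: [(0, 0), (-1, 0), (-2, 0), (-2, -1), (-3, -1), (-3, -2), (-2, -2), (-2, -3)]
H-H contact: residue 3 @(-2,-1) - residue 6 @(-2, -2)

Answer: 1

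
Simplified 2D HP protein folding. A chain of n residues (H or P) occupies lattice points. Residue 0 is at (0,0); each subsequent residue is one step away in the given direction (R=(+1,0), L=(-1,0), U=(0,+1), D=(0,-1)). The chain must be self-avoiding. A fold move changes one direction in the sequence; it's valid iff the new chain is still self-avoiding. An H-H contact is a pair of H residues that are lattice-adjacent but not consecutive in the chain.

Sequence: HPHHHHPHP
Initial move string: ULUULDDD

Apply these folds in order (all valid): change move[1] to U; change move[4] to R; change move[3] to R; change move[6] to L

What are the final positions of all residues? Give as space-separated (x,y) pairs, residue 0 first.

Answer: (0,0) (0,1) (0,2) (0,3) (1,3) (2,3) (2,2) (1,2) (1,1)

Derivation:
Initial moves: ULUULDDD
Fold: move[1]->U => UUUULDDD (positions: [(0, 0), (0, 1), (0, 2), (0, 3), (0, 4), (-1, 4), (-1, 3), (-1, 2), (-1, 1)])
Fold: move[4]->R => UUUURDDD (positions: [(0, 0), (0, 1), (0, 2), (0, 3), (0, 4), (1, 4), (1, 3), (1, 2), (1, 1)])
Fold: move[3]->R => UUURRDDD (positions: [(0, 0), (0, 1), (0, 2), (0, 3), (1, 3), (2, 3), (2, 2), (2, 1), (2, 0)])
Fold: move[6]->L => UUURRDLD (positions: [(0, 0), (0, 1), (0, 2), (0, 3), (1, 3), (2, 3), (2, 2), (1, 2), (1, 1)])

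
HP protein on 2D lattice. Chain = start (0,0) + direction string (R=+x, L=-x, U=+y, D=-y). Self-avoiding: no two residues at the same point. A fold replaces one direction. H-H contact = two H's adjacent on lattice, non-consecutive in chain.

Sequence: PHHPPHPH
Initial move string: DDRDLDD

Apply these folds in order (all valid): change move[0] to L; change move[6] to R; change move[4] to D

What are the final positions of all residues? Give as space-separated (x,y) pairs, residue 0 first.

Answer: (0,0) (-1,0) (-1,-1) (0,-1) (0,-2) (0,-3) (0,-4) (1,-4)

Derivation:
Initial moves: DDRDLDD
Fold: move[0]->L => LDRDLDD (positions: [(0, 0), (-1, 0), (-1, -1), (0, -1), (0, -2), (-1, -2), (-1, -3), (-1, -4)])
Fold: move[6]->R => LDRDLDR (positions: [(0, 0), (-1, 0), (-1, -1), (0, -1), (0, -2), (-1, -2), (-1, -3), (0, -3)])
Fold: move[4]->D => LDRDDDR (positions: [(0, 0), (-1, 0), (-1, -1), (0, -1), (0, -2), (0, -3), (0, -4), (1, -4)])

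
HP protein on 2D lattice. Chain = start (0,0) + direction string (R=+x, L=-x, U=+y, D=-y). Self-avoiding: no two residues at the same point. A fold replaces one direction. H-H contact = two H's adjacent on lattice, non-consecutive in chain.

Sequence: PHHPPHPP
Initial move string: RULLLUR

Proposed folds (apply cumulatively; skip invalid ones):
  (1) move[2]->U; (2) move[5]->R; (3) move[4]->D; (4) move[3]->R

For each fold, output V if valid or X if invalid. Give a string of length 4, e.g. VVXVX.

Initial: RULLLUR -> [(0, 0), (1, 0), (1, 1), (0, 1), (-1, 1), (-2, 1), (-2, 2), (-1, 2)]
Fold 1: move[2]->U => RUULLUR VALID
Fold 2: move[5]->R => RUULLRR INVALID (collision), skipped
Fold 3: move[4]->D => RUULDUR INVALID (collision), skipped
Fold 4: move[3]->R => RUURLUR INVALID (collision), skipped

Answer: VXXX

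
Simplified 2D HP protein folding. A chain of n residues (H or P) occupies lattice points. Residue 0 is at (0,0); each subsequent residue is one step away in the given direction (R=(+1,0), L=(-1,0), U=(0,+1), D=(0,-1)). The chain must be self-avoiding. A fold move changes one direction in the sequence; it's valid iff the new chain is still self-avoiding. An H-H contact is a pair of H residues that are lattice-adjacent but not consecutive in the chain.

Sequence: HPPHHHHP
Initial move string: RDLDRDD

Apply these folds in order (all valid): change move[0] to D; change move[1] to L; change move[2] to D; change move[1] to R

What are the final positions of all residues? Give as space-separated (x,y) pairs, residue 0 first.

Initial moves: RDLDRDD
Fold: move[0]->D => DDLDRDD (positions: [(0, 0), (0, -1), (0, -2), (-1, -2), (-1, -3), (0, -3), (0, -4), (0, -5)])
Fold: move[1]->L => DLLDRDD (positions: [(0, 0), (0, -1), (-1, -1), (-2, -1), (-2, -2), (-1, -2), (-1, -3), (-1, -4)])
Fold: move[2]->D => DLDDRDD (positions: [(0, 0), (0, -1), (-1, -1), (-1, -2), (-1, -3), (0, -3), (0, -4), (0, -5)])
Fold: move[1]->R => DRDDRDD (positions: [(0, 0), (0, -1), (1, -1), (1, -2), (1, -3), (2, -3), (2, -4), (2, -5)])

Answer: (0,0) (0,-1) (1,-1) (1,-2) (1,-3) (2,-3) (2,-4) (2,-5)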